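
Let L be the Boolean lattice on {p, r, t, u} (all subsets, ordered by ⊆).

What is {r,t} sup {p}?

Under ⊆, join is union: {r,t} ∪ {p} = {p,r,t}.

{p,r,t}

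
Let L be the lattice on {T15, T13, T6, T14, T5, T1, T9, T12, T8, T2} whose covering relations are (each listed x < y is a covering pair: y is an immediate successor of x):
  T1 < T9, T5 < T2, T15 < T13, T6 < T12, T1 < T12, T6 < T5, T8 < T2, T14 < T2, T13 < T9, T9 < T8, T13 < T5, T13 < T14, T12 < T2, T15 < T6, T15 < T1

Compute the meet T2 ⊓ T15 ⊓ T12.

T15

Common lower bounds of {T2, T15, T12}: T15.
The greatest among these is T15.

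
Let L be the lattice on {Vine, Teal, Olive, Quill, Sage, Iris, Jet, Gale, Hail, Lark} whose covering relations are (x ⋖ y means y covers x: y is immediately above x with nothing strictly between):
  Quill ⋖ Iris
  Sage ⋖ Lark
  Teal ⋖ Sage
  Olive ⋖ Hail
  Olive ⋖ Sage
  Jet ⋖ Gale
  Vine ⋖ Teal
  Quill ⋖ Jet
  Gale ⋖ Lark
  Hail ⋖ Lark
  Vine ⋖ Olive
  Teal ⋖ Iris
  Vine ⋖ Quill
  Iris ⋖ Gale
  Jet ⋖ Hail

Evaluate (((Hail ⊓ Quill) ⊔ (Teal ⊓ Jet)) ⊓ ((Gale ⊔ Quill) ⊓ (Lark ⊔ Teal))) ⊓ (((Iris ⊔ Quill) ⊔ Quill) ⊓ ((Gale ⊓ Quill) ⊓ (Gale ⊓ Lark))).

Hail ∧ Quill = Quill
Teal ∧ Jet = Vine
Quill ∨ Vine = Quill
Gale ∨ Quill = Gale
Lark ∨ Teal = Lark
Gale ∧ Lark = Gale
Quill ∧ Gale = Quill
Iris ∨ Quill = Iris
Iris ∨ Quill = Iris
Gale ∧ Quill = Quill
Gale ∧ Lark = Gale
Quill ∧ Gale = Quill
Iris ∧ Quill = Quill
Quill ∧ Quill = Quill

Quill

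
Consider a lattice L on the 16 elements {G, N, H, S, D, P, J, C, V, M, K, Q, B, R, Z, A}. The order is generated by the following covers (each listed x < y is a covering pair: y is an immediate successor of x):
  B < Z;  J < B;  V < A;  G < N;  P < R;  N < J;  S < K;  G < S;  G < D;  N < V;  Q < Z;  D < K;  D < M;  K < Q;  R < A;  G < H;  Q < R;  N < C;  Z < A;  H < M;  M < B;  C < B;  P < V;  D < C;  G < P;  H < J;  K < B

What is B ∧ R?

K

Common lower bounds of {B, R}: D, G, K, S.
The greatest among these is K.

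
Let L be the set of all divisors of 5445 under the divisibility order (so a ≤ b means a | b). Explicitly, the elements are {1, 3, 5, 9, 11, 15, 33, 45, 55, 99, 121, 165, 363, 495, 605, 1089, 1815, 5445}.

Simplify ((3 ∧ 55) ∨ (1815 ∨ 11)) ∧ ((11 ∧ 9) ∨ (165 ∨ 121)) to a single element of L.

3 ∧ 55 = 1
1815 ∨ 11 = 1815
1 ∨ 1815 = 1815
11 ∧ 9 = 1
165 ∨ 121 = 1815
1 ∨ 1815 = 1815
1815 ∧ 1815 = 1815

1815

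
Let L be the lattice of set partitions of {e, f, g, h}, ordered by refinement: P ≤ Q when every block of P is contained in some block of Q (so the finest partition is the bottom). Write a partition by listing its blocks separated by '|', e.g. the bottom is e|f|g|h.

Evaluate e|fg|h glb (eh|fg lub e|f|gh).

e|fg|h

eh|fg ∨ e|f|gh = efgh
e|fg|h ∧ efgh = e|fg|h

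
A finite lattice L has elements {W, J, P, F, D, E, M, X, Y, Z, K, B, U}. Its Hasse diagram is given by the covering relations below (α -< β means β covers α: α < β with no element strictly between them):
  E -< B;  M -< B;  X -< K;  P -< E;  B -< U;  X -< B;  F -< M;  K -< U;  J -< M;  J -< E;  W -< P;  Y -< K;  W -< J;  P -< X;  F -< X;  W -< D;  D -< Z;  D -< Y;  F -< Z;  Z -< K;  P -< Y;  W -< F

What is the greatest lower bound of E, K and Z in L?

Common lower bounds of {E, K, Z}: W.
The greatest among these is W.

W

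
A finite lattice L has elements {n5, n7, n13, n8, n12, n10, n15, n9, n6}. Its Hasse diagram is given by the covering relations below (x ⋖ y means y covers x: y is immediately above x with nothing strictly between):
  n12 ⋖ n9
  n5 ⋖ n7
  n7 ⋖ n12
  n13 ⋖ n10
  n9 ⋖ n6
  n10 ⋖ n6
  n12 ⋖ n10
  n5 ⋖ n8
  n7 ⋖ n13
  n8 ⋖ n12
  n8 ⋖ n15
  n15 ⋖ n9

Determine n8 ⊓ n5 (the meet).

Common lower bounds of {n8, n5}: n5.
The greatest among these is n5.

n5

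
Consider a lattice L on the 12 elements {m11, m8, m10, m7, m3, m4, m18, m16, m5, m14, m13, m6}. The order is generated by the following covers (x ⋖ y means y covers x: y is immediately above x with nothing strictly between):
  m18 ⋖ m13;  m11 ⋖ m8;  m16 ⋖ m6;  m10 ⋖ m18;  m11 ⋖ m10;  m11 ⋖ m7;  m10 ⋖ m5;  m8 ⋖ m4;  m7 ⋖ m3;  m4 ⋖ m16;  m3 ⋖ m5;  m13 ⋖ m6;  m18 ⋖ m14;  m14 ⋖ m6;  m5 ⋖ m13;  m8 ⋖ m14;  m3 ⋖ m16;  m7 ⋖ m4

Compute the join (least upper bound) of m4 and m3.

Common upper bounds of {m4, m3}: m16, m6.
The least among these is m16.

m16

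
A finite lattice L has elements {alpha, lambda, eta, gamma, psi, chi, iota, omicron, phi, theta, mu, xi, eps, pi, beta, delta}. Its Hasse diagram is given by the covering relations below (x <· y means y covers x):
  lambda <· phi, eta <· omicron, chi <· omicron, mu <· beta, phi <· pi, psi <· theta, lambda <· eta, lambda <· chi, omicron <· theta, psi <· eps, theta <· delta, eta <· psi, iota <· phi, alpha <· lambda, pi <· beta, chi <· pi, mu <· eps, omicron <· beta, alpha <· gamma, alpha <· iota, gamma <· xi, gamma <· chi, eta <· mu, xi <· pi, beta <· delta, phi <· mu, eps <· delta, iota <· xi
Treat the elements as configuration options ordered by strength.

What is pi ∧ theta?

chi

Common lower bounds of {pi, theta}: alpha, chi, gamma, lambda.
The greatest among these is chi.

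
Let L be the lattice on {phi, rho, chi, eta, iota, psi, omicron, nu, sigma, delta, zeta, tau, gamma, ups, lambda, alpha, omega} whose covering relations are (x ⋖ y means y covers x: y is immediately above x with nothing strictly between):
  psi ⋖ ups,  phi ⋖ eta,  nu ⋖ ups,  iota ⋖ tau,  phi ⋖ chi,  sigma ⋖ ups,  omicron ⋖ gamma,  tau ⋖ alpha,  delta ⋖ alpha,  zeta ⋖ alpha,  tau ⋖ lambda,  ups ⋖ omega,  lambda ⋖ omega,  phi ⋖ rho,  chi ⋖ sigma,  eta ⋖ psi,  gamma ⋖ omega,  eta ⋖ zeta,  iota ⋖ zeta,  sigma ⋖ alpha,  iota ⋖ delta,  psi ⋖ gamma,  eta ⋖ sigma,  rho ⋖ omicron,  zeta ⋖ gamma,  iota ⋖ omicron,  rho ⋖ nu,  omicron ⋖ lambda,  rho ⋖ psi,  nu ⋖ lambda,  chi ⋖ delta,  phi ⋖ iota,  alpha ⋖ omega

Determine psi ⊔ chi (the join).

Common upper bounds of {psi, chi}: omega, ups.
The least among these is ups.

ups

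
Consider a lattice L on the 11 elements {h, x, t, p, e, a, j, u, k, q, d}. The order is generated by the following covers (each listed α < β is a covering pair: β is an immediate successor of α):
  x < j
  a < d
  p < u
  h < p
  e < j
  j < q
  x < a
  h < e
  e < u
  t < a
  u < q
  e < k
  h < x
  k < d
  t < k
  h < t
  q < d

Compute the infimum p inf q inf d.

Common lower bounds of {p, q, d}: h, p.
The greatest among these is p.

p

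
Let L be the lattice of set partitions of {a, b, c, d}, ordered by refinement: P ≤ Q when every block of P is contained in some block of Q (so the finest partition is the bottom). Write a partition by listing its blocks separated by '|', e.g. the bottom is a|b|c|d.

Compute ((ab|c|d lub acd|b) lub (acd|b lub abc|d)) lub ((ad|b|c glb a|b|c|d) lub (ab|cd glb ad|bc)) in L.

ab|c|d ∨ acd|b = abcd
acd|b ∨ abc|d = abcd
abcd ∨ abcd = abcd
ad|b|c ∧ a|b|c|d = a|b|c|d
ab|cd ∧ ad|bc = a|b|c|d
a|b|c|d ∨ a|b|c|d = a|b|c|d
abcd ∨ a|b|c|d = abcd

abcd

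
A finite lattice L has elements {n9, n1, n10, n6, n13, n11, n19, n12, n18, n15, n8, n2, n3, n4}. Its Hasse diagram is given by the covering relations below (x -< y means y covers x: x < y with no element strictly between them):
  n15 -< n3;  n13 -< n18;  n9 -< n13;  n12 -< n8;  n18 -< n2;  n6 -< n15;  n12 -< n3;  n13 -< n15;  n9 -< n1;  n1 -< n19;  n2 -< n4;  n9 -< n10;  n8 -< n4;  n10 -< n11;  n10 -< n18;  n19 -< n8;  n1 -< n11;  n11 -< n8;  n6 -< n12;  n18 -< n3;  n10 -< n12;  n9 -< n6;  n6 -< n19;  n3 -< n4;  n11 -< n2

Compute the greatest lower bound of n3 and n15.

Common lower bounds of {n3, n15}: n13, n15, n6, n9.
The greatest among these is n15.

n15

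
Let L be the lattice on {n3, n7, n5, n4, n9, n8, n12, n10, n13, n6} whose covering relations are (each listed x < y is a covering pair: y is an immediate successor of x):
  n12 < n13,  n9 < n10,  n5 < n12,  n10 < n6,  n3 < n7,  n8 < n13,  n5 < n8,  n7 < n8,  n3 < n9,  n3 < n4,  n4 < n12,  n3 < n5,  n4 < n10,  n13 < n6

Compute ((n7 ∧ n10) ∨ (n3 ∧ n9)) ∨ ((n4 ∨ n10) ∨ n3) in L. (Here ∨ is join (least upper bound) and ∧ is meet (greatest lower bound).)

n10

n7 ∧ n10 = n3
n3 ∧ n9 = n3
n3 ∨ n3 = n3
n4 ∨ n10 = n10
n10 ∨ n3 = n10
n3 ∨ n10 = n10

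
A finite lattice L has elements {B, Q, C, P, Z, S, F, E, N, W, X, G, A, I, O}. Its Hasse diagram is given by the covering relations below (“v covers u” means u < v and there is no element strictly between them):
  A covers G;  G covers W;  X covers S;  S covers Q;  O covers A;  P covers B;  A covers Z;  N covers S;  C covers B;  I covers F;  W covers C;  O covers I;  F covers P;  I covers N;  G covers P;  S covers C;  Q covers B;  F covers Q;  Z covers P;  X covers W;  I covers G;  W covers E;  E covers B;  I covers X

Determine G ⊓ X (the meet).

W

Common lower bounds of {G, X}: B, C, E, W.
The greatest among these is W.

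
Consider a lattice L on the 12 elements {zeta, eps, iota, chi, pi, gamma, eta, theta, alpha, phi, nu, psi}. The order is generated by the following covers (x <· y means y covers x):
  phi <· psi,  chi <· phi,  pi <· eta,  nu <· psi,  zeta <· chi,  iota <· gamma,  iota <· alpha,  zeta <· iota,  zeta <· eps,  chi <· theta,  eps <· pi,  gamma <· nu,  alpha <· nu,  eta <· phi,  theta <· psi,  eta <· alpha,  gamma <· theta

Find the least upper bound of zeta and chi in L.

chi

Common upper bounds of {zeta, chi}: chi, phi, psi, theta.
The least among these is chi.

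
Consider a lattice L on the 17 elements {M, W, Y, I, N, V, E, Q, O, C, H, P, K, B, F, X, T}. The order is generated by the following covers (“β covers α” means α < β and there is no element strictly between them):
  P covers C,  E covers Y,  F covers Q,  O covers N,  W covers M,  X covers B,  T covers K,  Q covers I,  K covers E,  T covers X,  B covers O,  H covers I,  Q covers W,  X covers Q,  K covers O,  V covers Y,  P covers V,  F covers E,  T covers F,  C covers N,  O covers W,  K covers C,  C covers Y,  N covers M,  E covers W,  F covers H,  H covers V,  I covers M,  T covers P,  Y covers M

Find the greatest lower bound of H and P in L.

V

Common lower bounds of {H, P}: M, V, Y.
The greatest among these is V.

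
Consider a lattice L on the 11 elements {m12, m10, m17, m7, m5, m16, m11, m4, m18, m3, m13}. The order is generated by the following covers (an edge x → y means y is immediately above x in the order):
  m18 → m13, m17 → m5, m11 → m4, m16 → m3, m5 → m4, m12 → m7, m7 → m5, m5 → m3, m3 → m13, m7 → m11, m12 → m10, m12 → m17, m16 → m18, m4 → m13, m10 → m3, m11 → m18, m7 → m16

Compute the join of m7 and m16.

Common upper bounds of {m7, m16}: m13, m16, m18, m3.
The least among these is m16.

m16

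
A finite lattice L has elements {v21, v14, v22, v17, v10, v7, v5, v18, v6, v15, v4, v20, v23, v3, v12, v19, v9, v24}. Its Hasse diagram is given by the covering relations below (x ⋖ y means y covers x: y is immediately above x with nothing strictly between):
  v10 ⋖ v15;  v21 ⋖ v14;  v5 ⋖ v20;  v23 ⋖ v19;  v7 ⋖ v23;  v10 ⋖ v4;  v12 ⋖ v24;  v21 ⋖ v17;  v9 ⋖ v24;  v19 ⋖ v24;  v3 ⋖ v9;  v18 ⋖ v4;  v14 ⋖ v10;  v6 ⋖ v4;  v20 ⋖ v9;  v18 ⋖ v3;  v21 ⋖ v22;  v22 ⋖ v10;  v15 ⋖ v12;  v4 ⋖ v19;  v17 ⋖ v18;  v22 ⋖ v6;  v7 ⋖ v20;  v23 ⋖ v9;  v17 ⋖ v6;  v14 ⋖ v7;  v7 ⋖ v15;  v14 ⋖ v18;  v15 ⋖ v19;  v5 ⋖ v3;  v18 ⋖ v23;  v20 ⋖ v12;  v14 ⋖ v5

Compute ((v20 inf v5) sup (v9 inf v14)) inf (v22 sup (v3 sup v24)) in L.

v20 ∧ v5 = v5
v9 ∧ v14 = v14
v5 ∨ v14 = v5
v3 ∨ v24 = v24
v22 ∨ v24 = v24
v5 ∧ v24 = v5

v5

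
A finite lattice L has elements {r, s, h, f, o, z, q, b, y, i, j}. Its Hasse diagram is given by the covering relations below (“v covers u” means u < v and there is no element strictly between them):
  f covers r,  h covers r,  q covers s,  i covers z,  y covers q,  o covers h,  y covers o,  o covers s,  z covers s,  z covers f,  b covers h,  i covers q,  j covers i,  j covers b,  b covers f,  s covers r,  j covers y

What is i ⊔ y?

j

Common upper bounds of {i, y}: j.
The least among these is j.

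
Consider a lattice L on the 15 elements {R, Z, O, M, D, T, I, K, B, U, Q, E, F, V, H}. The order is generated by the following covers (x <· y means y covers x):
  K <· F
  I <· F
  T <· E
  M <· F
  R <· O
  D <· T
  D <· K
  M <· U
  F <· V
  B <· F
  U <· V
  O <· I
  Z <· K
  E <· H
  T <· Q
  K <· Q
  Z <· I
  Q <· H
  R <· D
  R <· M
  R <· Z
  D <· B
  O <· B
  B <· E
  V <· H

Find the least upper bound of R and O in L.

O

Common upper bounds of {R, O}: B, E, F, H, I, O, V.
The least among these is O.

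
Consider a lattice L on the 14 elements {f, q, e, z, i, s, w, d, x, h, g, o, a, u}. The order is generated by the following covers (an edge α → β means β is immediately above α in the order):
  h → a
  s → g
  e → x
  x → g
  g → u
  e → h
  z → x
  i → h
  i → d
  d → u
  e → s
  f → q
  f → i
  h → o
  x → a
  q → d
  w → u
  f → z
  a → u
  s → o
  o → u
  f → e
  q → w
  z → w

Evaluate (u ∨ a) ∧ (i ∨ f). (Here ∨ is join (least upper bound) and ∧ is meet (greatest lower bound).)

u ∨ a = u
i ∨ f = i
u ∧ i = i

i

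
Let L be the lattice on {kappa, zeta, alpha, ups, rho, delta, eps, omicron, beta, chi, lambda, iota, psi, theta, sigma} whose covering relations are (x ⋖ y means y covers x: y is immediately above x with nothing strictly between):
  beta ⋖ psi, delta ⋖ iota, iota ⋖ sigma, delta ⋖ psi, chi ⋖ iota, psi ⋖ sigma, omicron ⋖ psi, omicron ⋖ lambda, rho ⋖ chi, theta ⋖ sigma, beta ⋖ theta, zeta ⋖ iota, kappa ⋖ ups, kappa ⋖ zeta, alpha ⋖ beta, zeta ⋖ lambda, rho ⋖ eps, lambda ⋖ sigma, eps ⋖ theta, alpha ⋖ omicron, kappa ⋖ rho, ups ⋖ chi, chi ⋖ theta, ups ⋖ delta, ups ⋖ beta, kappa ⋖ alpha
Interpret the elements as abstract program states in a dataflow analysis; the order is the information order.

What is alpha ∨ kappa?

Common upper bounds of {alpha, kappa}: alpha, beta, lambda, omicron, psi, sigma, theta.
The least among these is alpha.

alpha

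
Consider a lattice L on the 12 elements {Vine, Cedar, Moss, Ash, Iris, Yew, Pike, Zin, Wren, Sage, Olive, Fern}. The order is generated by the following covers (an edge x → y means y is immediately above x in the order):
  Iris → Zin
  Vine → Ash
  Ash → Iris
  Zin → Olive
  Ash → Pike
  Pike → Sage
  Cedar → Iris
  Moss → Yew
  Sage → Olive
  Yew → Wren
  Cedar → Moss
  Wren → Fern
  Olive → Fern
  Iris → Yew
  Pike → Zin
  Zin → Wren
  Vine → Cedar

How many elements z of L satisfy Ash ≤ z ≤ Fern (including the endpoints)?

The interval [Ash, Fern] = {Ash, Fern, Iris, Olive, Pike, Sage, Wren, Yew, Zin}, which has 9 elements.

9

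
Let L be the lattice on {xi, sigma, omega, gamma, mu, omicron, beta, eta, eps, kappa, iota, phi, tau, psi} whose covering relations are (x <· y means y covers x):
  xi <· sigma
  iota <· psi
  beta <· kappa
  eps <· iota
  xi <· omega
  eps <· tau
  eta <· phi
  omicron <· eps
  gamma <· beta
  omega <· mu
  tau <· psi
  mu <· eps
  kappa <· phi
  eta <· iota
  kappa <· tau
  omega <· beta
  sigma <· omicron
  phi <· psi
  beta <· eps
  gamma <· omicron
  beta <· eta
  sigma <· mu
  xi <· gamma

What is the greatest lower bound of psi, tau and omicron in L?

Common lower bounds of {psi, tau, omicron}: gamma, omicron, sigma, xi.
The greatest among these is omicron.

omicron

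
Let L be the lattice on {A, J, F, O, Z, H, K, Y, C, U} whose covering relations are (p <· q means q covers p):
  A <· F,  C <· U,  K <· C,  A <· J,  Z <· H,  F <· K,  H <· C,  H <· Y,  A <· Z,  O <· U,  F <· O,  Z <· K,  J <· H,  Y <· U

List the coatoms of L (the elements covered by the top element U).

The coatoms are exactly the elements covered by U: C, O, Y.

C, O, Y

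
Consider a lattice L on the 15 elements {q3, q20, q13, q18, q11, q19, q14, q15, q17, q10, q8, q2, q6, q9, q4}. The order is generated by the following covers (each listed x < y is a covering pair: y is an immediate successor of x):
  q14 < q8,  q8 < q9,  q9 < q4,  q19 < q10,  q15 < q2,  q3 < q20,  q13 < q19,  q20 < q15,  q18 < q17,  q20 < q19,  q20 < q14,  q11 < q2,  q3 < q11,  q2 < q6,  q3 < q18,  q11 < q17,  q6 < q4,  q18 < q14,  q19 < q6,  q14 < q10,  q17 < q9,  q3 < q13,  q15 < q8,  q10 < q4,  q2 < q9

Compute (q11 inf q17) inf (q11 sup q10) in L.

q11

q11 ∧ q17 = q11
q11 ∨ q10 = q4
q11 ∧ q4 = q11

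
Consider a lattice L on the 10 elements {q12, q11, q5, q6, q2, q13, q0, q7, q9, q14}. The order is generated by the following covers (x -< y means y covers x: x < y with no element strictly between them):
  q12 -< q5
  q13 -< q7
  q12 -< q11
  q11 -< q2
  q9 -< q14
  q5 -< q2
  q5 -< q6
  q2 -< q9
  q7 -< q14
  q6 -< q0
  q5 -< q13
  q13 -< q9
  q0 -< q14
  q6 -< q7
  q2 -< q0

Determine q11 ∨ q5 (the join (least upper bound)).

Common upper bounds of {q11, q5}: q0, q14, q2, q9.
The least among these is q2.

q2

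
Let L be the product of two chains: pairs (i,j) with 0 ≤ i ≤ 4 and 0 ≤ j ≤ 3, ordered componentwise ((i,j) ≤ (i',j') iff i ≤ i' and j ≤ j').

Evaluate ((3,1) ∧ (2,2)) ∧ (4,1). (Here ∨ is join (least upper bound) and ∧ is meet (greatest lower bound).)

(3,1) ∧ (2,2) = (2,1)
(2,1) ∧ (4,1) = (2,1)

(2,1)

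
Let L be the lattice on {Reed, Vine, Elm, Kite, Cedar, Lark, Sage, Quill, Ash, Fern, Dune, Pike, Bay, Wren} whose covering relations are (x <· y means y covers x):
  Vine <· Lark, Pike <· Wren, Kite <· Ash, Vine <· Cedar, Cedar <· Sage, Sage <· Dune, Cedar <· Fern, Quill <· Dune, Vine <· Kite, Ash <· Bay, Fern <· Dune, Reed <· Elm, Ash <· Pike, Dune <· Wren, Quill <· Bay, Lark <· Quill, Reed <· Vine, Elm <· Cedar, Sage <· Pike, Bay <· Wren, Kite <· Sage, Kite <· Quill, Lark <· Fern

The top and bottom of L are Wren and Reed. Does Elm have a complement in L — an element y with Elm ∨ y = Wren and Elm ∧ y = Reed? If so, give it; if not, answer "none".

Need y with Elm ∨ y = Wren and Elm ∧ y = Reed.
Checking each element gives: Bay.

Bay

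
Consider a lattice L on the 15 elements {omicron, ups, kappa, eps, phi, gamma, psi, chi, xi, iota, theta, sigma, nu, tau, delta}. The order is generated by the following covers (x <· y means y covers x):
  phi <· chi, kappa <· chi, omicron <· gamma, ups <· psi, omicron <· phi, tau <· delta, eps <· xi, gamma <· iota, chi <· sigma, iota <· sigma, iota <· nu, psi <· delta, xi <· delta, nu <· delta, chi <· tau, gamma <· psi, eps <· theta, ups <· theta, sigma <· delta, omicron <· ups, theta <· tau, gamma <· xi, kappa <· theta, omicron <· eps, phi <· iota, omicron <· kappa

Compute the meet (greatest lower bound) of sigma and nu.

iota

Common lower bounds of {sigma, nu}: gamma, iota, omicron, phi.
The greatest among these is iota.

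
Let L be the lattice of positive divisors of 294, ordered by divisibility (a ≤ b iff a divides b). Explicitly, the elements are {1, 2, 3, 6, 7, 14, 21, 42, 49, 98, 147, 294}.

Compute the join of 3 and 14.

42

Common upper bounds of {3, 14}: 294, 42.
The least among these is 42.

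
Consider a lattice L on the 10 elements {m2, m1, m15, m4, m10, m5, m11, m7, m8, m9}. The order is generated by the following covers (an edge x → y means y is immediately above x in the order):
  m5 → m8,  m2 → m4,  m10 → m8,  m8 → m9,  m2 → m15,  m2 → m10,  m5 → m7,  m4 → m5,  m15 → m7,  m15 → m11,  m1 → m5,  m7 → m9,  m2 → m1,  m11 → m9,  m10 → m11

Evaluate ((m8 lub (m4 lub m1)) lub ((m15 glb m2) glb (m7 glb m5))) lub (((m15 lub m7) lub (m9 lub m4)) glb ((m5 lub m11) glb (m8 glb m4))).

m8

m4 ∨ m1 = m5
m8 ∨ m5 = m8
m15 ∧ m2 = m2
m7 ∧ m5 = m5
m2 ∧ m5 = m2
m8 ∨ m2 = m8
m15 ∨ m7 = m7
m9 ∨ m4 = m9
m7 ∨ m9 = m9
m5 ∨ m11 = m9
m8 ∧ m4 = m4
m9 ∧ m4 = m4
m9 ∧ m4 = m4
m8 ∨ m4 = m8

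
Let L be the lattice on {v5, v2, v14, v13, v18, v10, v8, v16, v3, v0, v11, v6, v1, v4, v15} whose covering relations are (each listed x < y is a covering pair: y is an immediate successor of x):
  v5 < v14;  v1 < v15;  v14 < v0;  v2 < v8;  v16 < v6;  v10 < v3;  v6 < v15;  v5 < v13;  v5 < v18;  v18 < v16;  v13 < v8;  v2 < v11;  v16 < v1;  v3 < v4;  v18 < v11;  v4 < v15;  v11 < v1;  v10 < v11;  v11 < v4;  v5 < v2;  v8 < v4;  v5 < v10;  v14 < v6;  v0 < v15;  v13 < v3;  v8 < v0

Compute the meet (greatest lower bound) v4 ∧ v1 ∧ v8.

v2

Common lower bounds of {v4, v1, v8}: v2, v5.
The greatest among these is v2.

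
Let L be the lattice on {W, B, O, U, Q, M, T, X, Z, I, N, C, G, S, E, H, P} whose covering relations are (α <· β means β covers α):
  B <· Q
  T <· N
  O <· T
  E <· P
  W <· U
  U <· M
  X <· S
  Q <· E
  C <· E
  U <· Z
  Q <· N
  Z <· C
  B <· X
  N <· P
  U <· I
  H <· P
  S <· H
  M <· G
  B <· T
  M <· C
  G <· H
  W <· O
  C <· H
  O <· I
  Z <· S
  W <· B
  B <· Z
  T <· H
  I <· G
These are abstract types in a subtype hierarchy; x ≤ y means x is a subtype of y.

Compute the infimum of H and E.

Common lower bounds of {H, E}: B, C, M, U, W, Z.
The greatest among these is C.

C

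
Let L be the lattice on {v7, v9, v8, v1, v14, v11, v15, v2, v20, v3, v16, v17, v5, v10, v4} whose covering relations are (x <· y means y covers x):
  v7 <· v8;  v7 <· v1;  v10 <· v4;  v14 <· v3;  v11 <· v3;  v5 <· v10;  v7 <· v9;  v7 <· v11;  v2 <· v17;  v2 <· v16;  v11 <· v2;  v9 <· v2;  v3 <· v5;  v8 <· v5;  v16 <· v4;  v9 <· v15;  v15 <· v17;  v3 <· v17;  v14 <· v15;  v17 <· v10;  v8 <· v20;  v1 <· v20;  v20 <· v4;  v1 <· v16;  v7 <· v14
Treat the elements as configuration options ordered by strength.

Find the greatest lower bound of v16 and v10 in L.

v2

Common lower bounds of {v16, v10}: v11, v2, v7, v9.
The greatest among these is v2.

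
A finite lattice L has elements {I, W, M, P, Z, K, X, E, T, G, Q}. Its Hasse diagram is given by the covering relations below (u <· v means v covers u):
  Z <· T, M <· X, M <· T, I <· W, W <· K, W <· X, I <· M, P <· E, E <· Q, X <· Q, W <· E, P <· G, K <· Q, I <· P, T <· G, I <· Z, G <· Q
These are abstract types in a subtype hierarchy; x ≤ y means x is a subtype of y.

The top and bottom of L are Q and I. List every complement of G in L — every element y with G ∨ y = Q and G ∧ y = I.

K, W

Need y with G ∨ y = Q and G ∧ y = I.
Checking each element gives: K, W.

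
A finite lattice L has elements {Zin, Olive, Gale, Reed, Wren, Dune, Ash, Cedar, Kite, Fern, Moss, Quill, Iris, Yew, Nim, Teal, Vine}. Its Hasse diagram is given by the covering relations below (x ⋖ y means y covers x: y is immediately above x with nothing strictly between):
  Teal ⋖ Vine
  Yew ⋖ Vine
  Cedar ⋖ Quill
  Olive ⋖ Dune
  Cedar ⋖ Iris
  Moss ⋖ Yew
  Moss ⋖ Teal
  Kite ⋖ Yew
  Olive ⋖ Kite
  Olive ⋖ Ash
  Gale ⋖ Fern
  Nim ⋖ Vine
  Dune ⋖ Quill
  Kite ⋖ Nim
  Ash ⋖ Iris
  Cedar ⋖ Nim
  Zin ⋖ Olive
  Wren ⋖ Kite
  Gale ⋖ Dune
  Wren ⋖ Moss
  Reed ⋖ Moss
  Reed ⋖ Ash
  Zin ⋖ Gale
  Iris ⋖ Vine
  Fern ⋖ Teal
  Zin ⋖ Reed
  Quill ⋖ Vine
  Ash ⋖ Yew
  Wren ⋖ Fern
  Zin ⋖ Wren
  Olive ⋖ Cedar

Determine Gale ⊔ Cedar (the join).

Common upper bounds of {Gale, Cedar}: Quill, Vine.
The least among these is Quill.

Quill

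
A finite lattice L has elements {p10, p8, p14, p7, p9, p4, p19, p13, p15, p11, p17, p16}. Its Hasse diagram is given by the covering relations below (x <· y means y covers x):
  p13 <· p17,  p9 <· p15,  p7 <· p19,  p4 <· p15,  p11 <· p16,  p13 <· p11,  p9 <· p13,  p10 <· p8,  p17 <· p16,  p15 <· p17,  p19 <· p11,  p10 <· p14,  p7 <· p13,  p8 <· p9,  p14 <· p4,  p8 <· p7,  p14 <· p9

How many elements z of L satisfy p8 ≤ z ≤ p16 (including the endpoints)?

The interval [p8, p16] = {p11, p13, p15, p16, p17, p19, p7, p8, p9}, which has 9 elements.

9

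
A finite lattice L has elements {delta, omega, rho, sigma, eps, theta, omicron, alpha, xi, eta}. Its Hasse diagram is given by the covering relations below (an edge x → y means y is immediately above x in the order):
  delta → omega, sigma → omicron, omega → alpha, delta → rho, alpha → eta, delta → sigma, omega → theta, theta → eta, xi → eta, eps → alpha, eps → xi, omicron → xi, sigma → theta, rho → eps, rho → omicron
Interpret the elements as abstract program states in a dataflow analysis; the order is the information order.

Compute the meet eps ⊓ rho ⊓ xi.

rho

Common lower bounds of {eps, rho, xi}: delta, rho.
The greatest among these is rho.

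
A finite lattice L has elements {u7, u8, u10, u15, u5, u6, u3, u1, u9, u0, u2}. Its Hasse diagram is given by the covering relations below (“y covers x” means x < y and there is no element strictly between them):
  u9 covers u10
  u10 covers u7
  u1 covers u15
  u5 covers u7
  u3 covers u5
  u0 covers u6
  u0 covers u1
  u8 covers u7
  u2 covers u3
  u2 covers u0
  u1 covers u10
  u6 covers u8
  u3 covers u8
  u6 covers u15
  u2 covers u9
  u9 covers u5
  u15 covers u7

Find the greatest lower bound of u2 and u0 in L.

Common lower bounds of {u2, u0}: u0, u1, u10, u15, u6, u7, u8.
The greatest among these is u0.

u0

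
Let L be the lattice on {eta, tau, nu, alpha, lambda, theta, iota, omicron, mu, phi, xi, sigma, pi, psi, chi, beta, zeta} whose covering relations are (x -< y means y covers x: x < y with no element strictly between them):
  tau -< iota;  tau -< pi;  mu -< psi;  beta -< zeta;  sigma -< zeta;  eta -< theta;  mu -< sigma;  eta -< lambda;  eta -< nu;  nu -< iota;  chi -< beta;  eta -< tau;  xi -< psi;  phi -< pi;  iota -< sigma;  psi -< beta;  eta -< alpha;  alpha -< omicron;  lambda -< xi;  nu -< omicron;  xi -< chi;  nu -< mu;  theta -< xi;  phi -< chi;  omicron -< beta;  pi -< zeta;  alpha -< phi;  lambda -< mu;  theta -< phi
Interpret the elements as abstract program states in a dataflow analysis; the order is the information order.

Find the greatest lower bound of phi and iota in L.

eta

Common lower bounds of {phi, iota}: eta.
The greatest among these is eta.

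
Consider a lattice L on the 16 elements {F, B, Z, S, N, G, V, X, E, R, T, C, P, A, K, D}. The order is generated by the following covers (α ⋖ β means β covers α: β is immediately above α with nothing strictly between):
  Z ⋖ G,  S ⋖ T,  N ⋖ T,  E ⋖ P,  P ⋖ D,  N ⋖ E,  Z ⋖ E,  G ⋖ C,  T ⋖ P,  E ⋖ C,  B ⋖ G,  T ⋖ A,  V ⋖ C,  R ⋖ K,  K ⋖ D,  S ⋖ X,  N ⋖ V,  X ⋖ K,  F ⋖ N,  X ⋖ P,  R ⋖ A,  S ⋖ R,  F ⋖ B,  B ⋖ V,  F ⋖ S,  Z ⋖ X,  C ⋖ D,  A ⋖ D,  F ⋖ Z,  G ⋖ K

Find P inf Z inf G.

Common lower bounds of {P, Z, G}: F, Z.
The greatest among these is Z.

Z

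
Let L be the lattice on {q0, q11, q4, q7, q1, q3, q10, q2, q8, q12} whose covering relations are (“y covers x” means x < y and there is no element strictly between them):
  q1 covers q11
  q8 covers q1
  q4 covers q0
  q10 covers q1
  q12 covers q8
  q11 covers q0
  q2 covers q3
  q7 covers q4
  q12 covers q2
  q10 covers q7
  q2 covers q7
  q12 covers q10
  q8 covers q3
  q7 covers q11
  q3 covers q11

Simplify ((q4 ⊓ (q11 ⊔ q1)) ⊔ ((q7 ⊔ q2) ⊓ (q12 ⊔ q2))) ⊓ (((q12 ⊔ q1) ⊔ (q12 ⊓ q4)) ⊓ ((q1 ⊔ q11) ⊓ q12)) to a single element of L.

q11 ∨ q1 = q1
q4 ∧ q1 = q0
q7 ∨ q2 = q2
q12 ∨ q2 = q12
q2 ∧ q12 = q2
q0 ∨ q2 = q2
q12 ∨ q1 = q12
q12 ∧ q4 = q4
q12 ∨ q4 = q12
q1 ∨ q11 = q1
q1 ∧ q12 = q1
q12 ∧ q1 = q1
q2 ∧ q1 = q11

q11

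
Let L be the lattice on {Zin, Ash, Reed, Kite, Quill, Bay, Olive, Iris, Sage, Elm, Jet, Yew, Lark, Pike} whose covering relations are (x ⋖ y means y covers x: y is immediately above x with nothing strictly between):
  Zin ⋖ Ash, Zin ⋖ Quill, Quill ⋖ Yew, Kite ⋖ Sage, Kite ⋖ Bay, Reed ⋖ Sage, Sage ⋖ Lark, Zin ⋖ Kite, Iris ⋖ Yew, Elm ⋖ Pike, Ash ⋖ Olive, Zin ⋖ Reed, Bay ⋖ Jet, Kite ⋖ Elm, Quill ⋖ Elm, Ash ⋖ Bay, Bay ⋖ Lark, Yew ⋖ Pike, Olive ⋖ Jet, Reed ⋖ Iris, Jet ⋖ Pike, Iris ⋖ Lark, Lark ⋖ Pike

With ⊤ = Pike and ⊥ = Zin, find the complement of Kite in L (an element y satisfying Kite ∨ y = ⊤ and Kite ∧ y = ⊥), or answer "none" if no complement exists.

Need y with Kite ∨ y = Pike and Kite ∧ y = Zin.
Checking each element gives: Yew.

Yew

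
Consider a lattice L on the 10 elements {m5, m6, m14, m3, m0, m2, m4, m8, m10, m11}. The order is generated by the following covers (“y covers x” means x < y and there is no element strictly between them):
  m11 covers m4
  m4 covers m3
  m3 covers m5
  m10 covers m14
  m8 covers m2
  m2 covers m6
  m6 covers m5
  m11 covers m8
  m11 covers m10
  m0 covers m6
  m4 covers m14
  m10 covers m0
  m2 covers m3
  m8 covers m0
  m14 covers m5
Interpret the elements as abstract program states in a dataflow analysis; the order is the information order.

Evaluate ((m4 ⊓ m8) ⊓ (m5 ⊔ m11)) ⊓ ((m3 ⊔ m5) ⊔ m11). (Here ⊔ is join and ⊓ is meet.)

m4 ∧ m8 = m3
m5 ∨ m11 = m11
m3 ∧ m11 = m3
m3 ∨ m5 = m3
m3 ∨ m11 = m11
m3 ∧ m11 = m3

m3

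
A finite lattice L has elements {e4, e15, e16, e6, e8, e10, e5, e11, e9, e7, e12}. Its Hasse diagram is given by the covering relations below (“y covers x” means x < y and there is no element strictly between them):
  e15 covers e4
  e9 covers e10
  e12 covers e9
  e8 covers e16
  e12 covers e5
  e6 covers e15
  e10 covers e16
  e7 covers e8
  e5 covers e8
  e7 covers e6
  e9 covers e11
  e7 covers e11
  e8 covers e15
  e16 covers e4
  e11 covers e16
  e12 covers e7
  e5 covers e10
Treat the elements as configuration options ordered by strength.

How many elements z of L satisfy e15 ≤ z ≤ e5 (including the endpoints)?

3

The interval [e15, e5] = {e15, e5, e8}, which has 3 elements.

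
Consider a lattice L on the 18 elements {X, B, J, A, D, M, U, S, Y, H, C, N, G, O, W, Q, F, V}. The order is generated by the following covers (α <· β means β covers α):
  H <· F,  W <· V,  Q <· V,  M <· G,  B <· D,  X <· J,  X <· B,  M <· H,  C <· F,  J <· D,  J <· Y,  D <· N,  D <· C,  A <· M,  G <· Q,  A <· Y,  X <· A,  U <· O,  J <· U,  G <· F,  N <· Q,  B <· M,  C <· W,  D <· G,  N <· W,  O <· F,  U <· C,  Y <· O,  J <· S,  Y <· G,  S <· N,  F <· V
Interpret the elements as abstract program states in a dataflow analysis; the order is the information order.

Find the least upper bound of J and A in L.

Common upper bounds of {J, A}: F, G, O, Q, V, Y.
The least among these is Y.

Y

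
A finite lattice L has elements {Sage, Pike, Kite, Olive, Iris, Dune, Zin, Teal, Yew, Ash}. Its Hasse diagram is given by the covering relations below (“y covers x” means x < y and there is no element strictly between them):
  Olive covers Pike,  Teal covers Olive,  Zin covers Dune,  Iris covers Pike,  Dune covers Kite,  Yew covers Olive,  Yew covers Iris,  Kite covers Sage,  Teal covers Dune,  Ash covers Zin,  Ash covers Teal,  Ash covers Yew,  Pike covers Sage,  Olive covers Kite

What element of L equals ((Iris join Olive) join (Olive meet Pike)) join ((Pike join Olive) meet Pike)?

Yew

Iris ∨ Olive = Yew
Olive ∧ Pike = Pike
Yew ∨ Pike = Yew
Pike ∨ Olive = Olive
Olive ∧ Pike = Pike
Yew ∨ Pike = Yew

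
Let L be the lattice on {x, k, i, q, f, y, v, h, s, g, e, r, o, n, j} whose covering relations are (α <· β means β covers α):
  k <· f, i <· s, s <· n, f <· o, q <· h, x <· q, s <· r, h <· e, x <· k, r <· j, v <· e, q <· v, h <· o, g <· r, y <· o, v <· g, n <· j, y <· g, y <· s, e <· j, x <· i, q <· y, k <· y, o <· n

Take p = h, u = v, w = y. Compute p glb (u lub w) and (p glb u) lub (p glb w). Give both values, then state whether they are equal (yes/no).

u lub w = g, so p glb (u lub w) = h glb g = q.
p glb u = q and p glb w = q, so (p glb u) lub (p glb w) = q lub q = q.
Equal: yes.

q; q; yes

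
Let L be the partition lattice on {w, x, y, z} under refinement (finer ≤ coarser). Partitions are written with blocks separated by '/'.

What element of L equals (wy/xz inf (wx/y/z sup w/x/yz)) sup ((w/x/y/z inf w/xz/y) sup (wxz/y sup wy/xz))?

wx/y/z ∨ w/x/yz = wx/yz
wy/xz ∧ wx/yz = w/x/y/z
w/x/y/z ∧ w/xz/y = w/x/y/z
wxz/y ∨ wy/xz = wxyz
w/x/y/z ∨ wxyz = wxyz
w/x/y/z ∨ wxyz = wxyz

wxyz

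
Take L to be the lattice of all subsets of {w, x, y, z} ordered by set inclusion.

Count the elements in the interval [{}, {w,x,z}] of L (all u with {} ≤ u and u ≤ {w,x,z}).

8

The interval [{}, {w,x,z}] = {{w,x,z}, {w,x}, {w,z}, {w}, {x,z}, {x}, {z}, {}}, which has 8 elements.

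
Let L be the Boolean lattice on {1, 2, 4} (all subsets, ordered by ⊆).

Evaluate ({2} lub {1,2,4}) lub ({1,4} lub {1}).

{2} ∨ {1,2,4} = {1,2,4}
{1,4} ∨ {1} = {1,4}
{1,2,4} ∨ {1,4} = {1,2,4}

{1,2,4}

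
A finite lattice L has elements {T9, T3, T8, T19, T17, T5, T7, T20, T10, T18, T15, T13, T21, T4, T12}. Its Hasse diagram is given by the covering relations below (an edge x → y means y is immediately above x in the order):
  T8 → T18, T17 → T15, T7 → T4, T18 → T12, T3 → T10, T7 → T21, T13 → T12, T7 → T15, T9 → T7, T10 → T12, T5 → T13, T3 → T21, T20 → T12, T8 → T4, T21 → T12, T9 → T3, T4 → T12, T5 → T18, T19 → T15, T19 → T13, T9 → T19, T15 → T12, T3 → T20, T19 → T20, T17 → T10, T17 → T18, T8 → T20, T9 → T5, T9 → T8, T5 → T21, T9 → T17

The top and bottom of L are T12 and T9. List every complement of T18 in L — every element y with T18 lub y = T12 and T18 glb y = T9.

Need y with T18 ∨ y = T12 and T18 ∧ y = T9.
Checking each element gives: T19, T3, T7.

T19, T3, T7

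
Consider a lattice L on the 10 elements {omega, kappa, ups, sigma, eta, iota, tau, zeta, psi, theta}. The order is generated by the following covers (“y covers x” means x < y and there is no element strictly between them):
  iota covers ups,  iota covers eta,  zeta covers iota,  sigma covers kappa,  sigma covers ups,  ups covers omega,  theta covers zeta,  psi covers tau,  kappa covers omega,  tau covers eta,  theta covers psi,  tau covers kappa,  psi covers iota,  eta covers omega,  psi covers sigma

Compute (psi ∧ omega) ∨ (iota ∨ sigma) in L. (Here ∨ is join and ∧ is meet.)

psi ∧ omega = omega
iota ∨ sigma = psi
omega ∨ psi = psi

psi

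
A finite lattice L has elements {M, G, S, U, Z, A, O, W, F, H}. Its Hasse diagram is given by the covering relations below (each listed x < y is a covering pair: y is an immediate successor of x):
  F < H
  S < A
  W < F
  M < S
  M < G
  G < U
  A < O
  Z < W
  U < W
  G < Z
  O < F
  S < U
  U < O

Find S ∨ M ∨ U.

Common upper bounds of {S, M, U}: F, H, O, U, W.
The least among these is U.

U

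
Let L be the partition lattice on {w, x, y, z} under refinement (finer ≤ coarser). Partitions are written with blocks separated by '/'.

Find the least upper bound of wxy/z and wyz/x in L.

The join of wxy/z and wyz/x merges any blocks that overlap across the partitions, giving wxyz.

wxyz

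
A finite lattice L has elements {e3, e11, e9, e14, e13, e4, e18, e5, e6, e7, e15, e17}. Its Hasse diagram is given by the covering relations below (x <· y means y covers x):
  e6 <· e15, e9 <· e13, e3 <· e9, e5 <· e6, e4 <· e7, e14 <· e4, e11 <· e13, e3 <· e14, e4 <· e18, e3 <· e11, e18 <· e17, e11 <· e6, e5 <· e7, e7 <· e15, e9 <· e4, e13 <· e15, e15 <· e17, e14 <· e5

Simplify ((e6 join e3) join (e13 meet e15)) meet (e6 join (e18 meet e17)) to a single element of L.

e6 ∨ e3 = e6
e13 ∧ e15 = e13
e6 ∨ e13 = e15
e18 ∧ e17 = e18
e6 ∨ e18 = e17
e15 ∧ e17 = e15

e15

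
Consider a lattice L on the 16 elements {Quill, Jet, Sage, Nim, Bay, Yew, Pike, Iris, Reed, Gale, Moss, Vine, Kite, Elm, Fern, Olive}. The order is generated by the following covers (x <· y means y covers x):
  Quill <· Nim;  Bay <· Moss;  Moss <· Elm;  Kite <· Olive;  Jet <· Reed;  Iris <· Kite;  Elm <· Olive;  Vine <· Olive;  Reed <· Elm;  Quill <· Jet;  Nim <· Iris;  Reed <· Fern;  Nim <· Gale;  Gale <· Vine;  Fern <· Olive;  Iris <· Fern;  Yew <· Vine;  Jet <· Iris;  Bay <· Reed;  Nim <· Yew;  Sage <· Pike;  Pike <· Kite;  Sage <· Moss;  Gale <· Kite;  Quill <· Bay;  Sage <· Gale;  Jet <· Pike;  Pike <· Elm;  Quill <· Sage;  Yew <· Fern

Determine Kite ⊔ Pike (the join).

Kite

Common upper bounds of {Kite, Pike}: Kite, Olive.
The least among these is Kite.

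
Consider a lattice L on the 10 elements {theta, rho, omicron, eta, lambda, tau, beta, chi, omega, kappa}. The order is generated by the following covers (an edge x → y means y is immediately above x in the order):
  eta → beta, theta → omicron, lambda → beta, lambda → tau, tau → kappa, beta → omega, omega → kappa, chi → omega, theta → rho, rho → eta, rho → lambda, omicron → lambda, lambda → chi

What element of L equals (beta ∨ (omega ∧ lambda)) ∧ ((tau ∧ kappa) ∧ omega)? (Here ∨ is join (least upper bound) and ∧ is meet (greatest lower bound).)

lambda

omega ∧ lambda = lambda
beta ∨ lambda = beta
tau ∧ kappa = tau
tau ∧ omega = lambda
beta ∧ lambda = lambda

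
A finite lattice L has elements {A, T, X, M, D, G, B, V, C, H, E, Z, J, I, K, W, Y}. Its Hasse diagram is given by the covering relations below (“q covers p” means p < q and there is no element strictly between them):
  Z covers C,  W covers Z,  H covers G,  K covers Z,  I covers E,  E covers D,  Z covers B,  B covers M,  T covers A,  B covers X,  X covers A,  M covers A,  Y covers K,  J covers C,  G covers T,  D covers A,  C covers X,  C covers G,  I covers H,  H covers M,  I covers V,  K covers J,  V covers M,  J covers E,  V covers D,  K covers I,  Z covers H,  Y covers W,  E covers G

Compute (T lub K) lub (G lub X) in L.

K

T ∨ K = K
G ∨ X = C
K ∨ C = K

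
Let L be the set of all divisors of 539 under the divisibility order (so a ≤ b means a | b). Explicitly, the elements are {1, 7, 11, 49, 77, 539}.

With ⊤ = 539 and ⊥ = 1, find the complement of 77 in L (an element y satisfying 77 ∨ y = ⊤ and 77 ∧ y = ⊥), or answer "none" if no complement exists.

none

For every candidate y, either 77 ∨ y ≠ 539 or 77 ∧ y ≠ 1; no complement exists.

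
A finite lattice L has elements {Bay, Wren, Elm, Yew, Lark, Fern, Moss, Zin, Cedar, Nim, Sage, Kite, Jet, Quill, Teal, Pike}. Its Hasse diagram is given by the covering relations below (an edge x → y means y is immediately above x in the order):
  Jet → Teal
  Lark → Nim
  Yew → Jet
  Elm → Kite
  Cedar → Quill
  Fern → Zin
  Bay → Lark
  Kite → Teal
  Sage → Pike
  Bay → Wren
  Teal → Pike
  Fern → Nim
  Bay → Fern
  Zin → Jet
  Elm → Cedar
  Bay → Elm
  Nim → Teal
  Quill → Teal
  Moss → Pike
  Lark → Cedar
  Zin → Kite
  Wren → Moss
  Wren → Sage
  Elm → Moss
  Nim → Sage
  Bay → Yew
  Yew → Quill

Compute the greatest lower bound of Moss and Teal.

Elm

Common lower bounds of {Moss, Teal}: Bay, Elm.
The greatest among these is Elm.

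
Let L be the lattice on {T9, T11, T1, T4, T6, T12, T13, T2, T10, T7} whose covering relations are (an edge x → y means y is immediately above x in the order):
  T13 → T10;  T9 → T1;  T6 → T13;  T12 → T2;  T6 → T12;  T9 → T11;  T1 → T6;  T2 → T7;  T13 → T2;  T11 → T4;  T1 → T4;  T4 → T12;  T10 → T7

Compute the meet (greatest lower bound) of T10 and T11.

Common lower bounds of {T10, T11}: T9.
The greatest among these is T9.

T9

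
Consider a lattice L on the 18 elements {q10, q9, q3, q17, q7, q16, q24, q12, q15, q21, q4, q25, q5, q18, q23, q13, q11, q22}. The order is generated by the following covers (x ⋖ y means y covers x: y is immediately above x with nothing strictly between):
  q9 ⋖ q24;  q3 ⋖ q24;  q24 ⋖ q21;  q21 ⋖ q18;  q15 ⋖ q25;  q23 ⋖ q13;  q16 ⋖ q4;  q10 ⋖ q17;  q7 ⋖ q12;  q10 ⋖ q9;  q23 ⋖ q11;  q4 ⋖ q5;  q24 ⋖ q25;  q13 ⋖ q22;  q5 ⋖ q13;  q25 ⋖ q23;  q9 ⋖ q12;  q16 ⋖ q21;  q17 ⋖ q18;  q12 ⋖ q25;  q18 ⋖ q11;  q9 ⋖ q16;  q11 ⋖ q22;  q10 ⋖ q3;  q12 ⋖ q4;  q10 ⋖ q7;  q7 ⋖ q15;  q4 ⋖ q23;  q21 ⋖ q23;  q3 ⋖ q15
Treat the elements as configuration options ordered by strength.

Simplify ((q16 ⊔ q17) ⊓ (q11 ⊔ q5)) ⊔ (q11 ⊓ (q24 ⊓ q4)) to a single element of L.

q18

q16 ∨ q17 = q18
q11 ∨ q5 = q22
q18 ∧ q22 = q18
q24 ∧ q4 = q9
q11 ∧ q9 = q9
q18 ∨ q9 = q18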